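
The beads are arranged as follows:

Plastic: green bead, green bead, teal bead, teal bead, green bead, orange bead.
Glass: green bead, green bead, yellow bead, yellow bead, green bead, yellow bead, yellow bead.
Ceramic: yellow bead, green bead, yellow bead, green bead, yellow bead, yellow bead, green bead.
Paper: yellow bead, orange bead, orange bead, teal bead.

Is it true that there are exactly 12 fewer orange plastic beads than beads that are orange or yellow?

|orange plastic beads| = 1.
|beads that are orange or yellow| = 12.
The claim requires 12 − 1 (= 11) to equal 12, which does not hold.

False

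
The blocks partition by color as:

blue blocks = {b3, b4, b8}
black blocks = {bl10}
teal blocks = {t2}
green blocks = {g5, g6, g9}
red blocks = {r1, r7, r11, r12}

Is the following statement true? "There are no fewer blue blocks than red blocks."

False

|blue blocks| = 3.
|red blocks| = 4.
The claim requires 3 ≥ 4, which does not hold.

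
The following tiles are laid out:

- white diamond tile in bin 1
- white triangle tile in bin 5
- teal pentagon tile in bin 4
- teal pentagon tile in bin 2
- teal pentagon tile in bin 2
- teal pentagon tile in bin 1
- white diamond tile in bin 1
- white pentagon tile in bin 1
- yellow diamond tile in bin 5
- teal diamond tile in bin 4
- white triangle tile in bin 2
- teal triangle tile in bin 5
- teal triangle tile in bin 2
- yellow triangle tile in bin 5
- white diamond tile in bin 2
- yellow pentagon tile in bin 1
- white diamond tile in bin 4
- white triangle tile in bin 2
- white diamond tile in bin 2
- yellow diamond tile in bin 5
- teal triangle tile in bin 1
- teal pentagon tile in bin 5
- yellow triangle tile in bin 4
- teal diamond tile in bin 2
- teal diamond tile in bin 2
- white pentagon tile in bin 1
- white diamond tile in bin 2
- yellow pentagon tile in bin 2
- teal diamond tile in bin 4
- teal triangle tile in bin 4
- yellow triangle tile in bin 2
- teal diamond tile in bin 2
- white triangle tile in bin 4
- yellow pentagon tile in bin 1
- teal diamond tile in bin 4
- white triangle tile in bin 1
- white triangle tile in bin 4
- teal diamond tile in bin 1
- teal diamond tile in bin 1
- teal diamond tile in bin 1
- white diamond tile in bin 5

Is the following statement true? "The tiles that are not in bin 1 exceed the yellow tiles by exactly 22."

False

There are 29 tiles that are not in bin 1.
There are 8 yellow tiles.
The claim requires 29 − 8 (= 21) to equal 22, which does not hold.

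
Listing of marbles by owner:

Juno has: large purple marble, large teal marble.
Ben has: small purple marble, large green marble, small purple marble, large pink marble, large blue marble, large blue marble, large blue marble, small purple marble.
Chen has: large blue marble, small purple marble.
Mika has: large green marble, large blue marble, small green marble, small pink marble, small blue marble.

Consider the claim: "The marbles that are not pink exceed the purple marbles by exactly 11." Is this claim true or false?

marbles that are not pink: 15.
purple marbles: 5.
The claim requires 15 − 5 (= 10) to equal 11, which does not hold.

False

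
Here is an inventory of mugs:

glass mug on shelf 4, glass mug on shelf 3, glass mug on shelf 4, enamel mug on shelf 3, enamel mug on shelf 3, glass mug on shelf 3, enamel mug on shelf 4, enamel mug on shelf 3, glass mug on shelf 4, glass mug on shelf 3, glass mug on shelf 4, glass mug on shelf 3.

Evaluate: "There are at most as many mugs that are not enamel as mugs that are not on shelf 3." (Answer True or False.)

There are 8 mugs that are not enamel.
There are 5 mugs that are not on shelf 3.
The claim requires 8 ≤ 5, which does not hold.

False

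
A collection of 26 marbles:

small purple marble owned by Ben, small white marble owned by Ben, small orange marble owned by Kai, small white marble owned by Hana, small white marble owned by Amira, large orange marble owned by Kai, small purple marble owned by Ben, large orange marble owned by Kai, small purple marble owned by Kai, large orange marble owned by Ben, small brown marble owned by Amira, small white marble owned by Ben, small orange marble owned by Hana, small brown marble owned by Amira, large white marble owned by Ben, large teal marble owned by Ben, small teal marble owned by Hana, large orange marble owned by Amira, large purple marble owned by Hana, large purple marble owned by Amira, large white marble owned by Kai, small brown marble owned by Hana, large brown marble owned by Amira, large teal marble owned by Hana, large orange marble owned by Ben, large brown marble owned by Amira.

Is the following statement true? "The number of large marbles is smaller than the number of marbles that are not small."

False

large marbles: 13.
marbles that are not small: 13.
The claim requires 13 < 13, which does not hold.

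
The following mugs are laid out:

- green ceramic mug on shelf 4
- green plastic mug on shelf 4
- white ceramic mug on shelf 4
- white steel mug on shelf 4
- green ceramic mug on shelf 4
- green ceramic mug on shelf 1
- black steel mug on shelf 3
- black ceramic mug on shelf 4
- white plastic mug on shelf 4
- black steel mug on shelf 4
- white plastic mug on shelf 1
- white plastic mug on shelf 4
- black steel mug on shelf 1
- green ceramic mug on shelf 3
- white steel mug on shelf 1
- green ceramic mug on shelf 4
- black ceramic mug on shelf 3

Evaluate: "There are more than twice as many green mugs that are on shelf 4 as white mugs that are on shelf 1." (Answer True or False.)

False

|green mugs on shelf 4| = 4.
|white mugs on shelf 1| = 2.
The claim requires 4 > 2 × 2 = 4, which does not hold.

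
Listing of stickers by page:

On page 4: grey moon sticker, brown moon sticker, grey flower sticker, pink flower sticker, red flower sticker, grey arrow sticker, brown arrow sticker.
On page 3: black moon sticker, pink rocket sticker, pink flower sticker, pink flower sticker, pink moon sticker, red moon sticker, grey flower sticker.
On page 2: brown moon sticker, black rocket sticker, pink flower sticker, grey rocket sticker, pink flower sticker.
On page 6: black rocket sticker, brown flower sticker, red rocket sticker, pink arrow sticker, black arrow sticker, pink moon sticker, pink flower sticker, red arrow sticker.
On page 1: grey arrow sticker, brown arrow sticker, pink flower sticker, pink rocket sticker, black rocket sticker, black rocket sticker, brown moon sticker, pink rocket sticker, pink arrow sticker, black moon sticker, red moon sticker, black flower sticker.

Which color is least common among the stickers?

Counts by color: pink 14, black 8, brown 6, grey 6, red 5.
The minimum is 5, held uniquely by red.

red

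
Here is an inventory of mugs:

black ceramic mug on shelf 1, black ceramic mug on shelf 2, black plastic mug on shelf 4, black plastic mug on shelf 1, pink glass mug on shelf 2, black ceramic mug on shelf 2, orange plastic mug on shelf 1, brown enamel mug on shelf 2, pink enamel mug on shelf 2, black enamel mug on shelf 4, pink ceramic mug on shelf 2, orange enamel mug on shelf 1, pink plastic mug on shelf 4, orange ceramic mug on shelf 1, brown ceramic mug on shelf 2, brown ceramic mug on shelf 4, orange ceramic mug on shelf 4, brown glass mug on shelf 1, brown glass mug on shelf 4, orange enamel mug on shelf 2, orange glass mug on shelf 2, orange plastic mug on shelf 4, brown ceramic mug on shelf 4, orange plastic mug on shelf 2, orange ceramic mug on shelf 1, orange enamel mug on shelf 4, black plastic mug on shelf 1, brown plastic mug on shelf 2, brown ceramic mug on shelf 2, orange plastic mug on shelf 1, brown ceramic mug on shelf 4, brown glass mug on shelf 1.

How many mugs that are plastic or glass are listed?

glass: 5; plastic: 9; together 5 + 9 = 14.

14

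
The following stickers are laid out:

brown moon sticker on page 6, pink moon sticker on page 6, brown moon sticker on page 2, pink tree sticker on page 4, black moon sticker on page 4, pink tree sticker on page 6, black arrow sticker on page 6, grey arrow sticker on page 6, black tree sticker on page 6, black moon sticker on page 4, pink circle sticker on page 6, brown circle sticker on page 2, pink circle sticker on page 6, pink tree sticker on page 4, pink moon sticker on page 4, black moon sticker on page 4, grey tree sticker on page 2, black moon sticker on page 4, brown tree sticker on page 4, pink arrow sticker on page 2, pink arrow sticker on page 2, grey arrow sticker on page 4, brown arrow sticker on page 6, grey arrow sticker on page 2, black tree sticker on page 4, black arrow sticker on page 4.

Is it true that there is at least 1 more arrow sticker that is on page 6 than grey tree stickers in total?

arrow stickers on page 6: 3.
grey tree stickers: 1.
The claim requires 3 − 1 = 2 ≥ 1, which holds.

True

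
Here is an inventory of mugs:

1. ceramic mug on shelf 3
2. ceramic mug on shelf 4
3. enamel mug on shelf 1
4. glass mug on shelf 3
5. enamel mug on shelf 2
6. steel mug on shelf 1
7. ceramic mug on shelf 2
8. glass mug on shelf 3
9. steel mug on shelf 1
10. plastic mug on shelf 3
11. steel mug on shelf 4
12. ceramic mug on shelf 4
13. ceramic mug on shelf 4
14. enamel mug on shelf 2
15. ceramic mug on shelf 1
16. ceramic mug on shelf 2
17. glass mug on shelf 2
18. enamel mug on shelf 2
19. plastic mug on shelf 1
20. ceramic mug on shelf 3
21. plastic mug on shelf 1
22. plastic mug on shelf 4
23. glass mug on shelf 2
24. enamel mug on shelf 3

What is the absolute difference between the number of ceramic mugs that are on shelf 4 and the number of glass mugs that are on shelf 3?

ceramic mugs on shelf 4: 3. glass mugs on shelf 3: 2.
|3 − 2| = 3 − 2 = 1.

1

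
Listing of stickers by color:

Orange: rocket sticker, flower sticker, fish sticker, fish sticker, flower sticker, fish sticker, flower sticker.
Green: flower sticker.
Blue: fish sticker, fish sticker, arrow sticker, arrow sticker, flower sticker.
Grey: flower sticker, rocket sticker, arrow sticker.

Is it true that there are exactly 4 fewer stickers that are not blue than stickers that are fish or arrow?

False

There are 11 stickers that are not blue.
There are 8 stickers that are fish or arrow.
The claim requires 8 − 11 (= -3) to equal 4, which does not hold.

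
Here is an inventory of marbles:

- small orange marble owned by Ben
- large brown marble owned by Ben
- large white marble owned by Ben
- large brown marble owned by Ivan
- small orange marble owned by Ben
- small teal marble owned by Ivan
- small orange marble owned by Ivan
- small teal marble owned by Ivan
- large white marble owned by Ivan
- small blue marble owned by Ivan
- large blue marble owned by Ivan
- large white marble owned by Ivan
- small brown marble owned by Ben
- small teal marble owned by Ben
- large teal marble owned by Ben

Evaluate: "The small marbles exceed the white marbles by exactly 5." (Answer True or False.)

There are 8 small marbles.
There are 3 white marbles.
The claim requires 8 − 3 (= 5) to equal 5, which holds.

True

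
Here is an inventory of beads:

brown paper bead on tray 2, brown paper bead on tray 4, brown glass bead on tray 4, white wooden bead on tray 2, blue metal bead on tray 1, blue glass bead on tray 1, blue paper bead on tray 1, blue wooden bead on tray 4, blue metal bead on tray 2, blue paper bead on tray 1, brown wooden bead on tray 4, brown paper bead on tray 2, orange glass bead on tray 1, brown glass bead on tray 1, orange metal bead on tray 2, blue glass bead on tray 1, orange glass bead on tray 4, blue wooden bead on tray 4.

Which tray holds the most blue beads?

tray 1

Counts by tray (restricted to blue beads): tray 1→5, tray 4→2, tray 2→1.
The maximum is 5, held uniquely by tray 1.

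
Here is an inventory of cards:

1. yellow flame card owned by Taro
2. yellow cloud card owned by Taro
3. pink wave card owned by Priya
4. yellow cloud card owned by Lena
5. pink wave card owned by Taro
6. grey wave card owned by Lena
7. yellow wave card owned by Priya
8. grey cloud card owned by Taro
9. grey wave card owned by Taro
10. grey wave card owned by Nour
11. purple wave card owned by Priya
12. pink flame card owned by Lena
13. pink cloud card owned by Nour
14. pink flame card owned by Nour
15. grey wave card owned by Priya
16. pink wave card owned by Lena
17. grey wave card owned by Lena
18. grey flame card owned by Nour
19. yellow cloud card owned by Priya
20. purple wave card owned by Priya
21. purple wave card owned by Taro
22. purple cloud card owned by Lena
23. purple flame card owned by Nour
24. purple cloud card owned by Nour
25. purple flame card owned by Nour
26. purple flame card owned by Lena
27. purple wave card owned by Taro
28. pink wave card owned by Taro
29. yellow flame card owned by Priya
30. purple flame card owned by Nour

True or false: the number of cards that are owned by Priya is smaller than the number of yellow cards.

False

Count of cards owned by Priya: 7.
There are 6 yellow cards.
The claim requires 7 < 6, which does not hold.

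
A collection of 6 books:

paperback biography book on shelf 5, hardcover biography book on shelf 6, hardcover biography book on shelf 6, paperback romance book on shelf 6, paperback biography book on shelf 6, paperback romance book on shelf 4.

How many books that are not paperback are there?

Total books: 6; with the excluded value: 4; remaining 6 − 4 = 2.

2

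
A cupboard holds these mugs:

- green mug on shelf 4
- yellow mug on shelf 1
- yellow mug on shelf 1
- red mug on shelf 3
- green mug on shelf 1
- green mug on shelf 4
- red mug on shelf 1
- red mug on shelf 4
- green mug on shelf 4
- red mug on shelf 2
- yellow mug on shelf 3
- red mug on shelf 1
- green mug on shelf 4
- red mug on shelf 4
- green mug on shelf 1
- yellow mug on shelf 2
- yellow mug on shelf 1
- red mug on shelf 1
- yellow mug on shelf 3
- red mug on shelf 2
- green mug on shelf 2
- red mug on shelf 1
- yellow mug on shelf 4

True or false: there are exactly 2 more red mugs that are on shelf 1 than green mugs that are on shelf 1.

True

|red mugs on shelf 1| = 4.
|green mugs on shelf 1| = 2.
The claim requires 4 − 2 (= 2) to equal 2, which holds.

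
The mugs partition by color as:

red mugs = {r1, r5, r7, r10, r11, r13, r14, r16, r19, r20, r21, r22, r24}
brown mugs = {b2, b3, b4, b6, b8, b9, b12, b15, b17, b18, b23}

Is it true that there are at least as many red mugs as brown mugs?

True

There are 13 red mugs.
There are 11 brown mugs.
The claim requires 13 ≥ 11, which holds.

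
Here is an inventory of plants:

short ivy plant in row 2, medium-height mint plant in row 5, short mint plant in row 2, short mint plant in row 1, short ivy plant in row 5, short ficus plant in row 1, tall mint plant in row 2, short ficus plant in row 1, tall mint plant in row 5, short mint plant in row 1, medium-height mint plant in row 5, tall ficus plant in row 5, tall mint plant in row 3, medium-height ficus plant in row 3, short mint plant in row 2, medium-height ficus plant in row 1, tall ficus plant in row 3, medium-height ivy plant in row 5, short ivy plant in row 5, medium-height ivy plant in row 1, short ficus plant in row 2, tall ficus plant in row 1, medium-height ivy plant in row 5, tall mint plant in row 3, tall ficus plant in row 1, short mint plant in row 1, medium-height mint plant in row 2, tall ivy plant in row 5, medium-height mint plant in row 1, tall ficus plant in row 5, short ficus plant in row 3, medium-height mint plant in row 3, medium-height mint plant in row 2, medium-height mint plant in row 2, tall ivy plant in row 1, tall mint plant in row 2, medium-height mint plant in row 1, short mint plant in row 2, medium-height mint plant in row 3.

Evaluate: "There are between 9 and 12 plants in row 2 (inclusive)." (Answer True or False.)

plants in row 2: 10.
The claim requires 9 ≤ 10 ≤ 12, which holds.

True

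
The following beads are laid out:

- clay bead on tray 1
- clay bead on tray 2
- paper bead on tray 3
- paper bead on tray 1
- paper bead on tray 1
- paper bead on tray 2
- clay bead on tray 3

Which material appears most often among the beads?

Counts by material: paper 4, clay 3.
The maximum is 4, held uniquely by paper.

paper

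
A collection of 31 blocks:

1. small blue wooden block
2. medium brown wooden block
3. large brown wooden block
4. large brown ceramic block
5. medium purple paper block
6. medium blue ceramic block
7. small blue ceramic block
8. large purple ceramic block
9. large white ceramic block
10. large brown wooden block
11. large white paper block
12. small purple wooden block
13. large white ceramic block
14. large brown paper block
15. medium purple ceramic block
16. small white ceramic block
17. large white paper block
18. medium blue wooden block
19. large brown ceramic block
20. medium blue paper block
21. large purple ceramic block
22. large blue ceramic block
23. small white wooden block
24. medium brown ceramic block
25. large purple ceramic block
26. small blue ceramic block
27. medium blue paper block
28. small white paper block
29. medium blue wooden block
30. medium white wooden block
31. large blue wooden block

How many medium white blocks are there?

1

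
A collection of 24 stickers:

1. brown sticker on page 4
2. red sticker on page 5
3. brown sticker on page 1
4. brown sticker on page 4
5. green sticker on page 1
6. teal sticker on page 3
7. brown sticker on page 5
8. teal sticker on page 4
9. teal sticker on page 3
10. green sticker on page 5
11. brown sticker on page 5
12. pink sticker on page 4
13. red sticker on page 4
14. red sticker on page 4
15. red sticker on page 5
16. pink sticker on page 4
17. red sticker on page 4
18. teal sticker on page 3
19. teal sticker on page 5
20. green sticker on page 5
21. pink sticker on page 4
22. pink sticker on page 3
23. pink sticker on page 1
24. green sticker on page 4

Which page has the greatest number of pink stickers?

page 4

Counts by page (restricted to pink stickers): page 4→3, page 3→1, page 1→1, page 5→0.
The maximum is 3, held uniquely by page 4.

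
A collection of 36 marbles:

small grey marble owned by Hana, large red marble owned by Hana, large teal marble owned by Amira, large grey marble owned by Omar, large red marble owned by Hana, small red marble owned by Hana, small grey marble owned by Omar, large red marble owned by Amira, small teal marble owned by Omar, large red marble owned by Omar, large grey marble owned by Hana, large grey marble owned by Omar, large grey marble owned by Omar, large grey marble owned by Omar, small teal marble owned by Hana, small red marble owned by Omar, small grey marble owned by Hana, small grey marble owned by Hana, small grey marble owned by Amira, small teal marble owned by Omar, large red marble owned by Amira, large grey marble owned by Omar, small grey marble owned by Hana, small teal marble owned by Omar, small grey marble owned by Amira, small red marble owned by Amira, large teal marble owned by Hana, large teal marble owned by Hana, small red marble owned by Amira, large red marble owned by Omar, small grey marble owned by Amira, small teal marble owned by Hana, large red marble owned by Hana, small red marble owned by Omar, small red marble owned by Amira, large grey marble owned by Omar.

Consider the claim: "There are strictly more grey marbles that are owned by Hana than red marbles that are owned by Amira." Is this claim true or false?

grey marbles owned by Hana: 5.
red marbles owned by Amira: 5.
The claim requires 5 > 5, which does not hold.

False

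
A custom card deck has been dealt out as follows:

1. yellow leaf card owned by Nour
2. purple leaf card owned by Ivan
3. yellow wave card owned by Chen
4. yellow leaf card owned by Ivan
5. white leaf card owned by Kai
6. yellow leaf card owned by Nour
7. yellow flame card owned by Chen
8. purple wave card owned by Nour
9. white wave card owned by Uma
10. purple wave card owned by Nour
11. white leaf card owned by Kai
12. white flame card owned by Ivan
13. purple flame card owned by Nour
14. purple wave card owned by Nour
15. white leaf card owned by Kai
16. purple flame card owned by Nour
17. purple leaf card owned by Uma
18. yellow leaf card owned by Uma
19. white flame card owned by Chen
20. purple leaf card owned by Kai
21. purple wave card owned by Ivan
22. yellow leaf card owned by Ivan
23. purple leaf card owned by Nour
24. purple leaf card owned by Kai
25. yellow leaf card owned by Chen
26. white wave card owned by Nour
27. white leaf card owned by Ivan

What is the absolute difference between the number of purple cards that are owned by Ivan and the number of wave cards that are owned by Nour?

purple cards owned by Ivan: 2. wave cards owned by Nour: 4.
|2 − 4| = 4 − 2 = 2.

2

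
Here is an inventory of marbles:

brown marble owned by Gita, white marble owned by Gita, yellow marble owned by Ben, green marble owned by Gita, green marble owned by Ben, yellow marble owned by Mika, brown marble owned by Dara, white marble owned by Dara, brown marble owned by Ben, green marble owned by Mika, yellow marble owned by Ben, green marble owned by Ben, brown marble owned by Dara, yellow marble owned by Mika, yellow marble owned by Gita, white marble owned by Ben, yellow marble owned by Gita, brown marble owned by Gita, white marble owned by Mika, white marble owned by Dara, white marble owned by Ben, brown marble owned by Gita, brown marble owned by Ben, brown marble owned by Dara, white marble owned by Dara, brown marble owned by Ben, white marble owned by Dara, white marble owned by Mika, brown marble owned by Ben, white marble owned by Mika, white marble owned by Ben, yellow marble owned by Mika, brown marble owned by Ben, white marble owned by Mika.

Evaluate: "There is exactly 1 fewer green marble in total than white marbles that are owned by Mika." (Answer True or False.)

False

There are 4 green marbles.
Count of white marbles owned by Mika: 4.
The claim requires 4 − 4 (= 0) to equal 1, which does not hold.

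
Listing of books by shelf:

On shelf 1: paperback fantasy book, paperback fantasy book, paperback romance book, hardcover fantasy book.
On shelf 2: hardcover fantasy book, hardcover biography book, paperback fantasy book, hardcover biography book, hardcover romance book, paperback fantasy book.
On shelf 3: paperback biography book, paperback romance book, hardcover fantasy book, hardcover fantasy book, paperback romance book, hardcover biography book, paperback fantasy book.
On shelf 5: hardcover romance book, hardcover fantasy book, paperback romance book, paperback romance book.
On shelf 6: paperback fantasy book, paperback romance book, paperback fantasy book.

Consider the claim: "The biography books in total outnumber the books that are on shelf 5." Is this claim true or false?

False

|biography books| = 4.
|books on shelf 5| = 4.
The claim requires 4 > 4, which does not hold.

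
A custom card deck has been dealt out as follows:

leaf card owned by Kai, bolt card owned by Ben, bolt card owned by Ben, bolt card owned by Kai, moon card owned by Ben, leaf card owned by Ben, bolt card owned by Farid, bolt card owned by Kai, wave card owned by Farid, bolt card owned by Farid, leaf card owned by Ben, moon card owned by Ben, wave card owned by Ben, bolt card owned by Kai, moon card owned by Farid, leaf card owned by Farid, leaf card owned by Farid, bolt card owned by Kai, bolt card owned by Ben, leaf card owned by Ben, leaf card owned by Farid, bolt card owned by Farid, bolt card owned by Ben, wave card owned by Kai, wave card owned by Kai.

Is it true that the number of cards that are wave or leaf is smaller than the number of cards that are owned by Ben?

False

|cards that are wave or leaf| = 11.
|cards owned by Ben| = 10.
The claim requires 11 < 10, which does not hold.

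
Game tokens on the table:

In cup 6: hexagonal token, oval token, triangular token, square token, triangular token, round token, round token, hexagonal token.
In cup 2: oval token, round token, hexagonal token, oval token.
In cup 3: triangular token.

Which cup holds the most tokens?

cup 6

Counts by cup: cup 6→8, cup 2→4, cup 3→1.
The maximum is 8, held uniquely by cup 6.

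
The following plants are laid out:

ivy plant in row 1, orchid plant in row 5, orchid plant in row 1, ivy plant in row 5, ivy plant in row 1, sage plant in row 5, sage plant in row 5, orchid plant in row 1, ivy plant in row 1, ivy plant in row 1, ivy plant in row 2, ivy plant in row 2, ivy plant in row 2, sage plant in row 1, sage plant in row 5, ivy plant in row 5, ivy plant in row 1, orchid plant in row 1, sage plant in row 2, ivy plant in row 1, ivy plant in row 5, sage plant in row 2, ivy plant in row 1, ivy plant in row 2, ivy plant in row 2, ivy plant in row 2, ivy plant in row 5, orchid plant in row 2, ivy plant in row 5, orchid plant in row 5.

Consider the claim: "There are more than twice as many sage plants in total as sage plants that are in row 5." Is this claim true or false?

sage plants: 6.
sage plants in row 5: 3.
The claim requires 6 > 2 × 3 = 6, which does not hold.

False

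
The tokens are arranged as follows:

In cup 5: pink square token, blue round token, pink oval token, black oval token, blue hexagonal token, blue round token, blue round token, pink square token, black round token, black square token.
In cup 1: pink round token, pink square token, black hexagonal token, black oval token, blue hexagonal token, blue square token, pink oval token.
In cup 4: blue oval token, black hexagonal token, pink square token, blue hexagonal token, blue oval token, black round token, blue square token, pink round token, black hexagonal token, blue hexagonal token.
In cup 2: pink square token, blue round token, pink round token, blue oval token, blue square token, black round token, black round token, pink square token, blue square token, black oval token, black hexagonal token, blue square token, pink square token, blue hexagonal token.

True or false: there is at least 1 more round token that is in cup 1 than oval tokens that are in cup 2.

|round tokens in cup 1| = 1.
|oval tokens in cup 2| = 2.
The claim requires 1 − 2 = -1 ≥ 1, which does not hold.

False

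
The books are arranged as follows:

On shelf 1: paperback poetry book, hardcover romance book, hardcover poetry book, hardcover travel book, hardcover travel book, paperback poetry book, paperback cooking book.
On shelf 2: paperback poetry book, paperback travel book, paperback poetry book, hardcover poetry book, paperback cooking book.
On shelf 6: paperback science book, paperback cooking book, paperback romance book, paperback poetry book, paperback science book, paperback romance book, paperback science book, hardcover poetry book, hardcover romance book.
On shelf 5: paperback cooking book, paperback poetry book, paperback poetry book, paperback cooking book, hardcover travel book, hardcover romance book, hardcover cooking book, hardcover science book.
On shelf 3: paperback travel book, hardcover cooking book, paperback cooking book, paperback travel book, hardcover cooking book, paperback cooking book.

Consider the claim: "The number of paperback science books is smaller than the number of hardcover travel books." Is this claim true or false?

False

There are 3 paperback science books.
There are 3 hardcover travel books.
The claim requires 3 < 3, which does not hold.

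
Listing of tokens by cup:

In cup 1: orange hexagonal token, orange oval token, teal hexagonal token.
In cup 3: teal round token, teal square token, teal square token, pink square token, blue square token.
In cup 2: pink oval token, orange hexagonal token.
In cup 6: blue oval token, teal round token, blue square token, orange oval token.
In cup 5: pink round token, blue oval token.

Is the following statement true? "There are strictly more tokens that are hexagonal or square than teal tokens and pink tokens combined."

tokens that are hexagonal or square: 8.
teal tokens: 5; pink tokens: 3; combined: 5 + 3 = 8.
The claim requires 8 > 8, which does not hold.

False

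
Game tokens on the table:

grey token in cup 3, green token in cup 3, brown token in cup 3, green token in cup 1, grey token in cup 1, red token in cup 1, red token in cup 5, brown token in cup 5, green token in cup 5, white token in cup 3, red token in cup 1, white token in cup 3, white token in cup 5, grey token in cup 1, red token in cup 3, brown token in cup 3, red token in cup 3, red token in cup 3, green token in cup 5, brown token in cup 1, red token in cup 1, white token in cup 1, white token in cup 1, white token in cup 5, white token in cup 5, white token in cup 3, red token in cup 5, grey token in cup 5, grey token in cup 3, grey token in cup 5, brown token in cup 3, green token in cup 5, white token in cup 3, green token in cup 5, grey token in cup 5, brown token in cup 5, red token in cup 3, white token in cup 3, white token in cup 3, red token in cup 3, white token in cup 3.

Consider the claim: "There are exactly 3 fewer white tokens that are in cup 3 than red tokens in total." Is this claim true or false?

|white tokens in cup 3| = 7.
|red tokens| = 10.
The claim requires 10 − 7 (= 3) to equal 3, which holds.

True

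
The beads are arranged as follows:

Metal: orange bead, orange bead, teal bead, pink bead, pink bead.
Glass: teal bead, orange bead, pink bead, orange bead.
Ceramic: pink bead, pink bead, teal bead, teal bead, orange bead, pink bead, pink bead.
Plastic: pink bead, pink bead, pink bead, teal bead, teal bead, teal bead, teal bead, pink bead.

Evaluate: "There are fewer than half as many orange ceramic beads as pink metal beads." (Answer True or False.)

False

orange ceramic beads: 1.
pink metal beads: 2.
The claim requires 2 × 1 = 2 < 2, which does not hold.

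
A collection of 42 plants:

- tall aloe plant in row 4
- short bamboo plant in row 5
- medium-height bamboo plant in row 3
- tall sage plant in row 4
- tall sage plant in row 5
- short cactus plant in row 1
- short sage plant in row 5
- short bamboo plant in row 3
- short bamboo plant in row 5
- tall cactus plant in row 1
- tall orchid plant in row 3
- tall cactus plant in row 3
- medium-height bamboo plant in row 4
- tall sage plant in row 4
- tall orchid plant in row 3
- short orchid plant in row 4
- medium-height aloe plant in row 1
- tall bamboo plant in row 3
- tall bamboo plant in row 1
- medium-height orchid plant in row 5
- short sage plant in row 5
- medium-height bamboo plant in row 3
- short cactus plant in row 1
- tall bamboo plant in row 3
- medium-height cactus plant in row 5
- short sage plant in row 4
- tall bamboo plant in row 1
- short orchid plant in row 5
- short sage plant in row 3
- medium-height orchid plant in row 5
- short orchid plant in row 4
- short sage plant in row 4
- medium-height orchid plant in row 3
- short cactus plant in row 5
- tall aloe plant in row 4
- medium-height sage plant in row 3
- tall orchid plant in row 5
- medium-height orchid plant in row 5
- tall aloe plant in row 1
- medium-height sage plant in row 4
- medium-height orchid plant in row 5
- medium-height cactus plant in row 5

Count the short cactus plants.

3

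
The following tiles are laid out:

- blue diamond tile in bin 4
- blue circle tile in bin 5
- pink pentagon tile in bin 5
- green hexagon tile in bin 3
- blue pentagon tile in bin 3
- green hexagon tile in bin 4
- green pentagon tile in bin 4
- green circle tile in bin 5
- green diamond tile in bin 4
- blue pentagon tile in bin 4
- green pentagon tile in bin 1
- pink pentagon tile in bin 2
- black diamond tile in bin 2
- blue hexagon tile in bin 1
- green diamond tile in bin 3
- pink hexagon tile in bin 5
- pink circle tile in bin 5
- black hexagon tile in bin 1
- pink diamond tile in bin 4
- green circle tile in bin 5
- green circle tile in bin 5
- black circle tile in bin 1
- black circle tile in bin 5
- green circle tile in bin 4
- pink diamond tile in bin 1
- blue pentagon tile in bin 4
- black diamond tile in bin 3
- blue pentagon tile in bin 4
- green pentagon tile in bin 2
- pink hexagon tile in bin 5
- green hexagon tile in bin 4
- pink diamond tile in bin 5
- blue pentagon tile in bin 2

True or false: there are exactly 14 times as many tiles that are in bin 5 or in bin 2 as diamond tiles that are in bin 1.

True

|tiles in bin 5 or in bin 2| = 14.
|diamond tiles in bin 1| = 1.
The claim requires 14 = 14 × 1 = 14, which holds.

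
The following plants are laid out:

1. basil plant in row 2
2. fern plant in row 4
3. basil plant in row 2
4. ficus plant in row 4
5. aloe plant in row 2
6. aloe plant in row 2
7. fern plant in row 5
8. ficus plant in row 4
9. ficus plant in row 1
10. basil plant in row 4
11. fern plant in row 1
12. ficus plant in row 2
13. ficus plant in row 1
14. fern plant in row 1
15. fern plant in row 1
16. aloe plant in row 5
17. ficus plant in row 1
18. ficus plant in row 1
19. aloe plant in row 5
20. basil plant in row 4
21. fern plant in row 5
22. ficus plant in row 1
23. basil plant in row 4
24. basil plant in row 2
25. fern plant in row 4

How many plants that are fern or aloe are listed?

11

aloe: 4; fern: 7; together 4 + 7 = 11.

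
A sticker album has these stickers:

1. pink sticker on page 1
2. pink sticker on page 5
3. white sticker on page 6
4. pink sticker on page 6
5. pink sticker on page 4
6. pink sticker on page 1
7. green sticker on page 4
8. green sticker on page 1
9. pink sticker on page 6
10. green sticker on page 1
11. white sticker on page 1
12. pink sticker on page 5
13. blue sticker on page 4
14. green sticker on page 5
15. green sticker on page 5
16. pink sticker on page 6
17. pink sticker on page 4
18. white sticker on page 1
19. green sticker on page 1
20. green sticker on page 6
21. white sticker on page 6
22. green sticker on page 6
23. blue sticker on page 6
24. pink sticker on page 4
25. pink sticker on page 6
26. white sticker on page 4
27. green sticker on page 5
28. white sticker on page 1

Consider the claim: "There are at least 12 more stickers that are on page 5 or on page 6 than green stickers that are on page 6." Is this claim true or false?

|stickers on page 5 or on page 6| = 14.
|green stickers on page 6| = 2.
The claim requires 14 − 2 = 12 ≥ 12, which holds.

True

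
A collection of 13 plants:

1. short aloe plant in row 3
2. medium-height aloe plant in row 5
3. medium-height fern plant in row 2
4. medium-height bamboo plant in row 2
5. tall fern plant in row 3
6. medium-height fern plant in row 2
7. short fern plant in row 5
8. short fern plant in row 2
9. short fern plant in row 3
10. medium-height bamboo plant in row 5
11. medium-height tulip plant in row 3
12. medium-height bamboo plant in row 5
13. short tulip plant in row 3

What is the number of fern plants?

6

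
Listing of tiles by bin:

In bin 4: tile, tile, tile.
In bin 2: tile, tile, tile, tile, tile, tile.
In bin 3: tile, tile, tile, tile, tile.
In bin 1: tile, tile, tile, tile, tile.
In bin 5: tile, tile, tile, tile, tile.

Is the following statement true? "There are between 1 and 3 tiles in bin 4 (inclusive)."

tiles in bin 4: 3.
The claim requires 1 ≤ 3 ≤ 3, which holds.

True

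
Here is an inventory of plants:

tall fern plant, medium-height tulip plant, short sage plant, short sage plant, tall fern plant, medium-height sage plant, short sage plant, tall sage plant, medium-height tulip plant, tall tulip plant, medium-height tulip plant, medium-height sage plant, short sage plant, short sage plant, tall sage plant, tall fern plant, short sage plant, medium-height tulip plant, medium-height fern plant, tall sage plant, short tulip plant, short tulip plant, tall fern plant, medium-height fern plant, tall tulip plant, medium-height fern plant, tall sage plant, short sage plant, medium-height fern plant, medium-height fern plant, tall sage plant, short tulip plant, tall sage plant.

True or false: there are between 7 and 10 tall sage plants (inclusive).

False

|tall sage plants| = 6.
The claim requires 7 ≤ 6 ≤ 10, which does not hold.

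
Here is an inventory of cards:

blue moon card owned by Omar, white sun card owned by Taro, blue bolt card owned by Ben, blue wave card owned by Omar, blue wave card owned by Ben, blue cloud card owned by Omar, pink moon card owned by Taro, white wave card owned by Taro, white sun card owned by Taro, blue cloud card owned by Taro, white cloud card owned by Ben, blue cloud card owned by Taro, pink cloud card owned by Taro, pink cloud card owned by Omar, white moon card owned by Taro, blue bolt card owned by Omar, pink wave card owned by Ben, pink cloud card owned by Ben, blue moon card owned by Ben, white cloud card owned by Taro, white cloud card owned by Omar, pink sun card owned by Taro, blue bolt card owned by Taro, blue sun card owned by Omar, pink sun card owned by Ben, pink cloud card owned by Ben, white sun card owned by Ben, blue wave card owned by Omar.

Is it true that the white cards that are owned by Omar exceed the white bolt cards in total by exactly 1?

|white cards owned by Omar| = 1.
|white bolt cards| = 0.
The claim requires 1 − 0 (= 1) to equal 1, which holds.

True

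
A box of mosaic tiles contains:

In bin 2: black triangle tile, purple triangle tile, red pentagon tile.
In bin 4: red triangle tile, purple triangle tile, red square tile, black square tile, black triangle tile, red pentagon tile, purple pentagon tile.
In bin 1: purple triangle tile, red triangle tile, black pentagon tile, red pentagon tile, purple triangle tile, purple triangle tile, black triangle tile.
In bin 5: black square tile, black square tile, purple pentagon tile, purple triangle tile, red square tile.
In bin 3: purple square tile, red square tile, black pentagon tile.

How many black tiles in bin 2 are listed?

1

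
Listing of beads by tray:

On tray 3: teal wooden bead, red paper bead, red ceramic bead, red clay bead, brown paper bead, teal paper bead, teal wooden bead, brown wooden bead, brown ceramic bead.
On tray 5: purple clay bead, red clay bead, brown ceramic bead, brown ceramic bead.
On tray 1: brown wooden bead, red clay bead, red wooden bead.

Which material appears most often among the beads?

Counts by material: wooden 5, ceramic 4, clay 4, paper 3.
The maximum is 5, held uniquely by wooden.

wooden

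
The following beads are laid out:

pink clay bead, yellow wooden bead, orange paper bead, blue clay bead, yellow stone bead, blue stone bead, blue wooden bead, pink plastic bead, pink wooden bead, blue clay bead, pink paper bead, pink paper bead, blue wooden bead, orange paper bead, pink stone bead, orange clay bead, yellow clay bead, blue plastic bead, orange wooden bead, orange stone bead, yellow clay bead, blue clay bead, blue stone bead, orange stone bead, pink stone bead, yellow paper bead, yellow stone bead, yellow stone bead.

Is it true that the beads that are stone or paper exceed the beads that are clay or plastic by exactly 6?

There are 14 beads that are stone or paper.
There are 9 beads that are clay or plastic.
The claim requires 14 − 9 (= 5) to equal 6, which does not hold.

False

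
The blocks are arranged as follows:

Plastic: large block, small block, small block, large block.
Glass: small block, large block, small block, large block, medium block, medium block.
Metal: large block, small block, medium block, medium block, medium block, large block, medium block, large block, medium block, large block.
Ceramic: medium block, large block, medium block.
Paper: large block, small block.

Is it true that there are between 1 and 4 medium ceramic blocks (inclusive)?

True

|medium ceramic blocks| = 2.
The claim requires 1 ≤ 2 ≤ 4, which holds.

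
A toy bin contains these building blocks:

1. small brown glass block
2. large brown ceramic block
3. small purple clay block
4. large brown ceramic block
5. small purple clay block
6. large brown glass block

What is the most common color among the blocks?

Counts by color: brown 4, purple 2.
The maximum is 4, held uniquely by brown.

brown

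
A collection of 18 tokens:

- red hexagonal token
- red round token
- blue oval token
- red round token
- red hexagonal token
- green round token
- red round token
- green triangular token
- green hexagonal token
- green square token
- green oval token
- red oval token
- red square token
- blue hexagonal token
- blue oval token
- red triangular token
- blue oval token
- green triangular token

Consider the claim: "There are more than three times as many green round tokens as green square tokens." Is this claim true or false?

False

|green round tokens| = 1.
|green square tokens| = 1.
The claim requires 1 > 3 × 1 = 3, which does not hold.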